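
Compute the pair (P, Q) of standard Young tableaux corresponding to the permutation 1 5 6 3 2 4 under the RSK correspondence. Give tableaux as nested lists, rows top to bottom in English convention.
P = [[1, 2, 4], [3, 6], [5]], Q = [[1, 2, 3], [4, 6], [5]]

Insert each entry of the permutation into P by Schensted row insertion, recording in Q the position of each new cell.

Insert 1: appended to row 1. P = [[1]], Q = [[1]].
Insert 5: appended to row 1. P = [[1, 5]], Q = [[1, 2]].
Insert 6: appended to row 1. P = [[1, 5, 6]], Q = [[1, 2, 3]].
Insert 3: 3 bumps 5 from row 1; 5 starts row 2. P = [[1, 3, 6], [5]], Q = [[1, 2, 3], [4]].
Insert 2: 2 bumps 3 from row 1; 3 bumps 5 from row 2; 5 starts row 3. P = [[1, 2, 6], [3], [5]], Q = [[1, 2, 3], [4], [5]].
Insert 4: 4 bumps 6 from row 1; 6 appends to row 2. P = [[1, 2, 4], [3, 6], [5]], Q = [[1, 2, 3], [4, 6], [5]].

So P = [[1, 2, 4], [3, 6], [5]], Q = [[1, 2, 3], [4, 6], [5]].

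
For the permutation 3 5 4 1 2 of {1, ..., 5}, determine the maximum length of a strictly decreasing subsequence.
3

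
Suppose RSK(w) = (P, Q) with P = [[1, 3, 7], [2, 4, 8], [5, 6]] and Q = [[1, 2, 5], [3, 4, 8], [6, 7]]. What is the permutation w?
Reverse the RSK construction: for i from n down to 1, find the cell of Q containing i, remove the entry at that cell from P, and reverse-bump it up through P; the value ejected from row 1 is w(i).

Step i=8: Q has 8 at row 2, column 3; remove 8 from row 2 of P and reverse-bump: 8 enters row 1 and ejects 7. So w(8) = 7. P is now [[1, 3, 8], [2, 4], [5, 6]].
Step i=7: Q has 7 at row 3, column 2; remove 6 from row 3 of P and reverse-bump: 6 enters row 2 and ejects 4; 4 enters row 1 and ejects 3. So w(7) = 3. P is now [[1, 4, 8], [2, 6], [5]].
Step i=6: Q has 6 at row 3, column 1; remove 5 from row 3 of P and reverse-bump: 5 enters row 2 and ejects 2; 2 enters row 1 and ejects 1. So w(6) = 1. P is now [[2, 4, 8], [5, 6]].
Step i=5: Q has 5 at row 1, column 3; remove that cell from P, ejecting 8. So w(5) = 8. P is now [[2, 4], [5, 6]].
Step i=4: Q has 4 at row 2, column 2; remove 6 from row 2 of P and reverse-bump: 6 enters row 1 and ejects 4. So w(4) = 4. P is now [[2, 6], [5]].
Step i=3: Q has 3 at row 2, column 1; remove 5 from row 2 of P and reverse-bump: 5 enters row 1 and ejects 2. So w(3) = 2. P is now [[5, 6]].
Step i=2: Q has 2 at row 1, column 2; remove that cell from P, ejecting 6. So w(2) = 6. P is now [[5]].
Step i=1: Q has 1 at row 1, column 1; remove that cell from P, ejecting 5. So w(1) = 5. P is now [].

So w = 5 6 2 4 8 1 3 7.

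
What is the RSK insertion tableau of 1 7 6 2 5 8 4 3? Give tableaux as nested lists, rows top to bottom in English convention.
Insert 1: appended to row 1. P = [[1]].
Insert 7: appended to row 1. P = [[1, 7]].
Insert 6: 6 bumps 7 from row 1; 7 starts row 2. P = [[1, 6], [7]].
Insert 2: 2 bumps 6 from row 1; 6 bumps 7 from row 2; 7 starts row 3. P = [[1, 2], [6], [7]].
Insert 5: appended to row 1. P = [[1, 2, 5], [6], [7]].
Insert 8: appended to row 1. P = [[1, 2, 5, 8], [6], [7]].
Insert 4: 4 bumps 5 from row 1; 5 bumps 6 from row 2; 6 bumps 7 from row 3; 7 starts row 4. P = [[1, 2, 4, 8], [5], [6], [7]].
Insert 3: 3 bumps 4 from row 1; 4 bumps 5 from row 2; 5 bumps 6 from row 3; 6 bumps 7 from row 4; 7 starts row 5. P = [[1, 2, 3, 8], [4], [5], [6], [7]].

So P = [[1, 2, 3, 8], [4], [5], [6], [7]].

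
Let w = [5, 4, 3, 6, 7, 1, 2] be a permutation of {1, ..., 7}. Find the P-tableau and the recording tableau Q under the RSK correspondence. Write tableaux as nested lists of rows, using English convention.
Insert each entry of the permutation into P by Schensted row insertion, recording in Q the position of each new cell.

Insert 5: appended to row 1. P = [[5]].
Insert 4: 4 bumps 5 from row 1; 5 starts row 2. P = [[4], [5]].
Insert 3: 3 bumps 4 from row 1; 4 bumps 5 from row 2; 5 starts row 3. P = [[3], [4], [5]].
Insert 6: appended to row 1. P = [[3, 6], [4], [5]].
Insert 7: appended to row 1. P = [[3, 6, 7], [4], [5]].
Insert 1: 1 bumps 3 from row 1; 3 bumps 4 from row 2; 4 bumps 5 from row 3; 5 starts row 4. P = [[1, 6, 7], [3], [4], [5]].
Insert 2: 2 bumps 6 from row 1; 6 appends to row 2. P = [[1, 2, 7], [3, 6], [4], [5]].

So P = [[1, 2, 7], [3, 6], [4], [5]], Q = [[1, 4, 5], [2, 7], [3], [6]].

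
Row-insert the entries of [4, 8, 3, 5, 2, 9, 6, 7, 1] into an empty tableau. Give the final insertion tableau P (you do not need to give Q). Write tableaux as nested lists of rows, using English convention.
P = [[1, 5, 6, 7], [2, 8, 9], [3], [4]]

Insert 4: appended to row 1. P = [[4]].
Insert 8: appended to row 1. P = [[4, 8]].
Insert 3: 3 bumps 4 from row 1; 4 starts row 2. P = [[3, 8], [4]].
Insert 5: 5 bumps 8 from row 1; 8 appends to row 2. P = [[3, 5], [4, 8]].
Insert 2: 2 bumps 3 from row 1; 3 bumps 4 from row 2; 4 starts row 3. P = [[2, 5], [3, 8], [4]].
Insert 9: appended to row 1. P = [[2, 5, 9], [3, 8], [4]].
Insert 6: 6 bumps 9 from row 1; 9 appends to row 2. P = [[2, 5, 6], [3, 8, 9], [4]].
Insert 7: appended to row 1. P = [[2, 5, 6, 7], [3, 8, 9], [4]].
Insert 1: 1 bumps 2 from row 1; 2 bumps 3 from row 2; 3 bumps 4 from row 3; 4 starts row 4. P = [[1, 5, 6, 7], [2, 8, 9], [3], [4]].

So P = [[1, 5, 6, 7], [2, 8, 9], [3], [4]].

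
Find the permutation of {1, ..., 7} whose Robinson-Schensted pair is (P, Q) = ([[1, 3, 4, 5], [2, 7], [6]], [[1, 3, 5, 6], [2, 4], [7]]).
Reverse RSK: for i = n, n-1, ..., 1, locate i in Q, remove the corresponding corner cell from P, and reverse-bump its entry up through P; the value ejected from row 1 is w(i).

So w = 6 2 7 3 4 5 1.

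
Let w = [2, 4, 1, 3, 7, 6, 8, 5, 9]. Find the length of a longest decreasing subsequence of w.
3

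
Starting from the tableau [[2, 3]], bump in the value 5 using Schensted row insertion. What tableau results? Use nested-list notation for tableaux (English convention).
5 is larger than every entry of row 1, so it is appended to row 1. The new tableau is [[2, 3, 5]].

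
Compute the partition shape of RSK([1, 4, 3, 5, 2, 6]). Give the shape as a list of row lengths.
Row-insert each entry into an empty tableau.

After inserting 1: P = [[1]].
After inserting 4: P = [[1, 4]].
After inserting 3: P = [[1, 3], [4]].
After inserting 5: P = [[1, 3, 5], [4]].
After inserting 2: P = [[1, 2, 5], [3], [4]].
After inserting 6: P = [[1, 2, 5, 6], [3], [4]].

The final insertion tableau P = [[1, 2, 5, 6], [3], [4]] has shape [4, 1, 1].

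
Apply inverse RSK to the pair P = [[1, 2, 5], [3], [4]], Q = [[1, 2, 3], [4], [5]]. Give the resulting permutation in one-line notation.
1 4 5 3 2

Reverse the RSK construction: for i from n down to 1, find the cell of Q containing i, remove the entry at that cell from P, and reverse-bump it up through P; the value ejected from row 1 is w(i).

Step i=5: Q has 5 at row 3, column 1; remove 4 from row 3 of P and reverse-bump: 4 enters row 2 and ejects 3; 3 enters row 1 and ejects 2. So w(5) = 2. P is now [[1, 3, 5], [4]].
Step i=4: Q has 4 at row 2, column 1; remove 4 from row 2 of P and reverse-bump: 4 enters row 1 and ejects 3. So w(4) = 3. P is now [[1, 4, 5]].
Step i=3: Q has 3 at row 1, column 3; remove that cell from P, ejecting 5. So w(3) = 5. P is now [[1, 4]].
Step i=2: Q has 2 at row 1, column 2; remove that cell from P, ejecting 4. So w(2) = 4. P is now [[1]].
Step i=1: Q has 1 at row 1, column 1; remove that cell from P, ejecting 1. So w(1) = 1. P is now [].

So w = 1 4 5 3 2.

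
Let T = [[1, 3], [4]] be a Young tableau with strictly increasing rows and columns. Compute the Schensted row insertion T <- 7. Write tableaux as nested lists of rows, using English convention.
[[1, 3, 7], [4]]

7 is larger than every entry of row 1, so it is appended to row 1. The new tableau is [[1, 3, 7], [4]].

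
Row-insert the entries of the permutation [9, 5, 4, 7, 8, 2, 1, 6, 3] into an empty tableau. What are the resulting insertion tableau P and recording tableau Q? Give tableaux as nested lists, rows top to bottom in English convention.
Insert each entry of the permutation into P by Schensted row insertion, recording in Q the position of each new cell.

Insert 9: appended to row 1. P = [[9]], Q = [[1]].
Insert 5: 5 bumps 9 from row 1; 9 starts row 2. P = [[5], [9]], Q = [[1], [2]].
Insert 4: 4 bumps 5 from row 1; 5 bumps 9 from row 2; 9 starts row 3. P = [[4], [5], [9]], Q = [[1], [2], [3]].
Insert 7: appended to row 1. P = [[4, 7], [5], [9]], Q = [[1, 4], [2], [3]].
Insert 8: appended to row 1. P = [[4, 7, 8], [5], [9]], Q = [[1, 4, 5], [2], [3]].
Insert 2: 2 bumps 4 from row 1; 4 bumps 5 from row 2; 5 bumps 9 from row 3; 9 starts row 4. P = [[2, 7, 8], [4], [5], [9]], Q = [[1, 4, 5], [2], [3], [6]].
Insert 1: 1 bumps 2 from row 1; 2 bumps 4 from row 2; 4 bumps 5 from row 3; 5 bumps 9 from row 4; 9 starts row 5. P = [[1, 7, 8], [2], [4], [5], [9]], Q = [[1, 4, 5], [2], [3], [6], [7]].
Insert 6: 6 bumps 7 from row 1; 7 appends to row 2. P = [[1, 6, 8], [2, 7], [4], [5], [9]], Q = [[1, 4, 5], [2, 8], [3], [6], [7]].
Insert 3: 3 bumps 6 from row 1; 6 bumps 7 from row 2; 7 appends to row 3. P = [[1, 3, 8], [2, 6], [4, 7], [5], [9]], Q = [[1, 4, 5], [2, 8], [3, 9], [6], [7]].

So P = [[1, 3, 8], [2, 6], [4, 7], [5], [9]], Q = [[1, 4, 5], [2, 8], [3, 9], [6], [7]].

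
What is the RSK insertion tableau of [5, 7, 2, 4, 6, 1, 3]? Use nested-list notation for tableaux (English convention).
Insert 5: appended to row 1. P = [[5]].
Insert 7: appended to row 1. P = [[5, 7]].
Insert 2: 2 bumps 5 from row 1; 5 starts row 2. P = [[2, 7], [5]].
Insert 4: 4 bumps 7 from row 1; 7 appends to row 2. P = [[2, 4], [5, 7]].
Insert 6: appended to row 1. P = [[2, 4, 6], [5, 7]].
Insert 1: 1 bumps 2 from row 1; 2 bumps 5 from row 2; 5 starts row 3. P = [[1, 4, 6], [2, 7], [5]].
Insert 3: 3 bumps 4 from row 1; 4 bumps 7 from row 2; 7 appends to row 3. P = [[1, 3, 6], [2, 4], [5, 7]].

So P = [[1, 3, 6], [2, 4], [5, 7]].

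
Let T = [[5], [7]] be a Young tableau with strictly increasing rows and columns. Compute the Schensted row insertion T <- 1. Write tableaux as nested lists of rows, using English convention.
[[1], [5], [7]]

In row 1, 1 replaces 5 (the leftmost entry greater than 1); 5 is bumped to row 2. In row 2, 5 replaces 7 (the leftmost entry greater than 5); 7 is bumped to row 3. 7 starts a new row 3. The new tableau is [[1], [5], [7]].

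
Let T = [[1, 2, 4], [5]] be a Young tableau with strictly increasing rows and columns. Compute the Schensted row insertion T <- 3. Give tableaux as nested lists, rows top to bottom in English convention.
[[1, 2, 3], [4], [5]]

In row 1, 3 replaces 4 (the leftmost entry greater than 3); 4 is bumped to row 2. In row 2, 4 replaces 5 (the leftmost entry greater than 4); 5 is bumped to row 3. 5 starts a new row 3. The new tableau is [[1, 2, 3], [4], [5]].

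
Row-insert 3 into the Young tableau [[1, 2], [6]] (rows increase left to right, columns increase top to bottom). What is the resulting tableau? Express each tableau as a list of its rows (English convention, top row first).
[[1, 2, 3], [6]]

3 is larger than every entry of row 1, so it is appended to row 1. The new tableau is [[1, 2, 3], [6]].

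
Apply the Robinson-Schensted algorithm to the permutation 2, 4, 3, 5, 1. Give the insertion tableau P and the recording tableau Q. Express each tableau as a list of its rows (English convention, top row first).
Insert each entry of the permutation into P by Schensted row insertion, recording in Q the position of each new cell.

Insert 2: appended to row 1. P = [[2]].
Insert 4: appended to row 1. P = [[2, 4]].
Insert 3: 3 bumps 4 from row 1; 4 starts row 2. P = [[2, 3], [4]].
Insert 5: appended to row 1. P = [[2, 3, 5], [4]].
Insert 1: 1 bumps 2 from row 1; 2 bumps 4 from row 2; 4 starts row 3. P = [[1, 3, 5], [2], [4]].

So P = [[1, 3, 5], [2], [4]], Q = [[1, 2, 4], [3], [5]].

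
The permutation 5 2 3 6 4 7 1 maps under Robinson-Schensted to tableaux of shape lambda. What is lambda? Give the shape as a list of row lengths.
Row-insert each entry into an empty tableau.

After inserting 5: P = [[5]].
After inserting 2: P = [[2], [5]].
After inserting 3: P = [[2, 3], [5]].
After inserting 6: P = [[2, 3, 6], [5]].
After inserting 4: P = [[2, 3, 4], [5, 6]].
After inserting 7: P = [[2, 3, 4, 7], [5, 6]].
After inserting 1: P = [[1, 3, 4, 7], [2, 6], [5]].

The final insertion tableau P = [[1, 3, 4, 7], [2, 6], [5]] has shape [4, 2, 1].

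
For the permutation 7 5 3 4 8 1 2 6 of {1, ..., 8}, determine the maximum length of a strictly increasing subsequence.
3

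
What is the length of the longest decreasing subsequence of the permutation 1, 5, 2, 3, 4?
2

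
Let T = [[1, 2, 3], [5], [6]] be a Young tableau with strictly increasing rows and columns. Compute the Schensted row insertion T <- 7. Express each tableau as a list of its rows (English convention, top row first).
7 is larger than every entry of row 1, so it is appended to row 1. The new tableau is [[1, 2, 3, 7], [5], [6]].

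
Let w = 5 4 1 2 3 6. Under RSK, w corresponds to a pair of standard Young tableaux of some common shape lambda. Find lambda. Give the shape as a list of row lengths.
[4, 1, 1]

Row-insert each entry into an empty tableau.

After inserting 5: P = [[5]].
After inserting 4: P = [[4], [5]].
After inserting 1: P = [[1], [4], [5]].
After inserting 2: P = [[1, 2], [4], [5]].
After inserting 3: P = [[1, 2, 3], [4], [5]].
After inserting 6: P = [[1, 2, 3, 6], [4], [5]].

The final insertion tableau P = [[1, 2, 3, 6], [4], [5]] has shape [4, 1, 1].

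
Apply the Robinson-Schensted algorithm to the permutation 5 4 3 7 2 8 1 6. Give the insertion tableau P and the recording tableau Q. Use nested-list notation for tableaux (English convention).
Insert each entry of the permutation into P by Schensted row insertion, recording in Q the position of each new cell.

Insert 5: appended to row 1. P = [[5]].
Insert 4: 4 bumps 5 from row 1; 5 starts row 2. P = [[4], [5]].
Insert 3: 3 bumps 4 from row 1; 4 bumps 5 from row 2; 5 starts row 3. P = [[3], [4], [5]].
Insert 7: appended to row 1. P = [[3, 7], [4], [5]].
Insert 2: 2 bumps 3 from row 1; 3 bumps 4 from row 2; 4 bumps 5 from row 3; 5 starts row 4. P = [[2, 7], [3], [4], [5]].
Insert 8: appended to row 1. P = [[2, 7, 8], [3], [4], [5]].
Insert 1: 1 bumps 2 from row 1; 2 bumps 3 from row 2; 3 bumps 4 from row 3; 4 bumps 5 from row 4; 5 starts row 5. P = [[1, 7, 8], [2], [3], [4], [5]].
Insert 6: 6 bumps 7 from row 1; 7 appends to row 2. P = [[1, 6, 8], [2, 7], [3], [4], [5]].

So P = [[1, 6, 8], [2, 7], [3], [4], [5]], Q = [[1, 4, 6], [2, 8], [3], [5], [7]].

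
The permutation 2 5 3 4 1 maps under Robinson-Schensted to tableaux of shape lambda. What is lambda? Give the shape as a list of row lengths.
[3, 1, 1]

RSK row insertion gives P = [[1, 3, 4], [2], [5]], which has shape [3, 1, 1].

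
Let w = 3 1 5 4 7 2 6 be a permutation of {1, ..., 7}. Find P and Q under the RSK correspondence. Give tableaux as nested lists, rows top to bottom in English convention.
P = [[1, 2, 6], [3, 4, 7], [5]], Q = [[1, 3, 5], [2, 4, 7], [6]]

Insert each entry of the permutation into P by Schensted row insertion, recording in Q the position of each new cell.

Insert 3: appended to row 1. P = [[3]], Q = [[1]].
Insert 1: 1 bumps 3 from row 1; 3 starts row 2. P = [[1], [3]], Q = [[1], [2]].
Insert 5: appended to row 1. P = [[1, 5], [3]], Q = [[1, 3], [2]].
Insert 4: 4 bumps 5 from row 1; 5 appends to row 2. P = [[1, 4], [3, 5]], Q = [[1, 3], [2, 4]].
Insert 7: appended to row 1. P = [[1, 4, 7], [3, 5]], Q = [[1, 3, 5], [2, 4]].
Insert 2: 2 bumps 4 from row 1; 4 bumps 5 from row 2; 5 starts row 3. P = [[1, 2, 7], [3, 4], [5]], Q = [[1, 3, 5], [2, 4], [6]].
Insert 6: 6 bumps 7 from row 1; 7 appends to row 2. P = [[1, 2, 6], [3, 4, 7], [5]], Q = [[1, 3, 5], [2, 4, 7], [6]].

So P = [[1, 2, 6], [3, 4, 7], [5]], Q = [[1, 3, 5], [2, 4, 7], [6]].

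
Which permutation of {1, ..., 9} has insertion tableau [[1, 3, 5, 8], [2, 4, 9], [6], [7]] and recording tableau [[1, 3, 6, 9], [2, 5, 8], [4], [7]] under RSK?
7 2 6 1 4 9 3 5 8

Reverse the RSK construction: for i from n down to 1, find the cell of Q containing i, remove the entry at that cell from P, and reverse-bump it up through P; the value ejected from row 1 is w(i).

Step i=9: Q has 9 at row 1, column 4; remove that cell from P, ejecting 8. So w(9) = 8. P is now [[1, 3, 5], [2, 4, 9], [6], [7]].
Step i=8: Q has 8 at row 2, column 3; remove 9 from row 2 of P and reverse-bump: 9 enters row 1 and ejects 5. So w(8) = 5. P is now [[1, 3, 9], [2, 4], [6], [7]].
Step i=7: Q has 7 at row 4, column 1; remove 7 from row 4 of P and reverse-bump: 7 enters row 3 and ejects 6; 6 enters row 2 and ejects 4; 4 enters row 1 and ejects 3. So w(7) = 3. P is now [[1, 4, 9], [2, 6], [7]].
Step i=6: Q has 6 at row 1, column 3; remove that cell from P, ejecting 9. So w(6) = 9. P is now [[1, 4], [2, 6], [7]].
Step i=5: Q has 5 at row 2, column 2; remove 6 from row 2 of P and reverse-bump: 6 enters row 1 and ejects 4. So w(5) = 4. P is now [[1, 6], [2], [7]].
Step i=4: Q has 4 at row 3, column 1; remove 7 from row 3 of P and reverse-bump: 7 enters row 2 and ejects 2; 2 enters row 1 and ejects 1. So w(4) = 1. P is now [[2, 6], [7]].
Step i=3: Q has 3 at row 1, column 2; remove that cell from P, ejecting 6. So w(3) = 6. P is now [[2], [7]].
Step i=2: Q has 2 at row 2, column 1; remove 7 from row 2 of P and reverse-bump: 7 enters row 1 and ejects 2. So w(2) = 2. P is now [[7]].
Step i=1: Q has 1 at row 1, column 1; remove that cell from P, ejecting 7. So w(1) = 7. P is now [].

So w = 7 2 6 1 4 9 3 5 8.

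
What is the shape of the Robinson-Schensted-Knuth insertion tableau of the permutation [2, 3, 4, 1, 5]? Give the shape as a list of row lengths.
Row-insert each entry into an empty tableau.

After inserting 2: P = [[2]].
After inserting 3: P = [[2, 3]].
After inserting 4: P = [[2, 3, 4]].
After inserting 1: P = [[1, 3, 4], [2]].
After inserting 5: P = [[1, 3, 4, 5], [2]].

The final insertion tableau P = [[1, 3, 4, 5], [2]] has shape [4, 1].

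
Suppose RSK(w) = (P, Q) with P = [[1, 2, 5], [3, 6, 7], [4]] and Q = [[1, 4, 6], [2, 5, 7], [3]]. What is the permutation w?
Reverse the RSK construction: for i from n down to 1, find the cell of Q containing i, remove the entry at that cell from P, and reverse-bump it up through P; the value ejected from row 1 is w(i).

Step i=7: Q has 7 at row 2, column 3; remove 7 from row 2 of P and reverse-bump: 7 enters row 1 and ejects 5. So w(7) = 5. P is now [[1, 2, 7], [3, 6], [4]].
Step i=6: Q has 6 at row 1, column 3; remove that cell from P, ejecting 7. So w(6) = 7. P is now [[1, 2], [3, 6], [4]].
Step i=5: Q has 5 at row 2, column 2; remove 6 from row 2 of P and reverse-bump: 6 enters row 1 and ejects 2. So w(5) = 2. P is now [[1, 6], [3], [4]].
Step i=4: Q has 4 at row 1, column 2; remove that cell from P, ejecting 6. So w(4) = 6. P is now [[1], [3], [4]].
Step i=3: Q has 3 at row 3, column 1; remove 4 from row 3 of P and reverse-bump: 4 enters row 2 and ejects 3; 3 enters row 1 and ejects 1. So w(3) = 1. P is now [[3], [4]].
Step i=2: Q has 2 at row 2, column 1; remove 4 from row 2 of P and reverse-bump: 4 enters row 1 and ejects 3. So w(2) = 3. P is now [[4]].
Step i=1: Q has 1 at row 1, column 1; remove that cell from P, ejecting 4. So w(1) = 4. P is now [].

So w = 4 3 1 6 2 7 5.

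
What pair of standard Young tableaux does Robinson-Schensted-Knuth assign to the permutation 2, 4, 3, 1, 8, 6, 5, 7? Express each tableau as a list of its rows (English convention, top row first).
P = [[1, 3, 5, 7], [2, 6], [4, 8]], Q = [[1, 2, 5, 8], [3, 6], [4, 7]]

Insert each entry of the permutation into P by Schensted row insertion, recording in Q the position of each new cell.

Insert 2: appended to row 1. P = [[2]].
Insert 4: appended to row 1. P = [[2, 4]].
Insert 3: 3 bumps 4 from row 1; 4 starts row 2. P = [[2, 3], [4]].
Insert 1: 1 bumps 2 from row 1; 2 bumps 4 from row 2; 4 starts row 3. P = [[1, 3], [2], [4]].
Insert 8: appended to row 1. P = [[1, 3, 8], [2], [4]].
Insert 6: 6 bumps 8 from row 1; 8 appends to row 2. P = [[1, 3, 6], [2, 8], [4]].
Insert 5: 5 bumps 6 from row 1; 6 bumps 8 from row 2; 8 appends to row 3. P = [[1, 3, 5], [2, 6], [4, 8]].
Insert 7: appended to row 1. P = [[1, 3, 5, 7], [2, 6], [4, 8]].

So P = [[1, 3, 5, 7], [2, 6], [4, 8]], Q = [[1, 2, 5, 8], [3, 6], [4, 7]].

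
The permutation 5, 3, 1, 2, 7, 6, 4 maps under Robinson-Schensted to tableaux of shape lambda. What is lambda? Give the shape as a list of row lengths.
Row-insert each entry into an empty tableau.

After inserting 5: P = [[5]].
After inserting 3: P = [[3], [5]].
After inserting 1: P = [[1], [3], [5]].
After inserting 2: P = [[1, 2], [3], [5]].
After inserting 7: P = [[1, 2, 7], [3], [5]].
After inserting 6: P = [[1, 2, 6], [3, 7], [5]].
After inserting 4: P = [[1, 2, 4], [3, 6], [5, 7]].

The final insertion tableau P = [[1, 2, 4], [3, 6], [5, 7]] has shape [3, 2, 2].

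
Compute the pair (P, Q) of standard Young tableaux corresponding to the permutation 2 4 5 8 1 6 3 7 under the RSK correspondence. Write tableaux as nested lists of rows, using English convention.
P = [[1, 3, 5, 6, 7], [2, 4], [8]], Q = [[1, 2, 3, 4, 8], [5, 6], [7]]

Insert each entry of the permutation into P by Schensted row insertion, recording in Q the position of each new cell.

Insert 2: appended to row 1. P = [[2]], Q = [[1]].
Insert 4: appended to row 1. P = [[2, 4]], Q = [[1, 2]].
Insert 5: appended to row 1. P = [[2, 4, 5]], Q = [[1, 2, 3]].
Insert 8: appended to row 1. P = [[2, 4, 5, 8]], Q = [[1, 2, 3, 4]].
Insert 1: 1 bumps 2 from row 1; 2 starts row 2. P = [[1, 4, 5, 8], [2]], Q = [[1, 2, 3, 4], [5]].
Insert 6: 6 bumps 8 from row 1; 8 appends to row 2. P = [[1, 4, 5, 6], [2, 8]], Q = [[1, 2, 3, 4], [5, 6]].
Insert 3: 3 bumps 4 from row 1; 4 bumps 8 from row 2; 8 starts row 3. P = [[1, 3, 5, 6], [2, 4], [8]], Q = [[1, 2, 3, 4], [5, 6], [7]].
Insert 7: appended to row 1. P = [[1, 3, 5, 6, 7], [2, 4], [8]], Q = [[1, 2, 3, 4, 8], [5, 6], [7]].

So P = [[1, 3, 5, 6, 7], [2, 4], [8]], Q = [[1, 2, 3, 4, 8], [5, 6], [7]].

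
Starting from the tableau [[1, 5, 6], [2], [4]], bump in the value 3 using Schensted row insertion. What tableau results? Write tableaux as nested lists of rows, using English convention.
In row 1, 3 replaces 5 (the leftmost entry greater than 3); 5 is bumped to row 2. 5 is appended to row 2. The new tableau is [[1, 3, 6], [2, 5], [4]].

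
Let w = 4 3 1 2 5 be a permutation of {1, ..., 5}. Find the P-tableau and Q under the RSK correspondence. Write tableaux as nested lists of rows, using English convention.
P = [[1, 2, 5], [3], [4]], Q = [[1, 4, 5], [2], [3]]

Insert each entry of the permutation into P by Schensted row insertion, recording in Q the position of each new cell.

Insert 4: appended to row 1. P = [[4]].
Insert 3: 3 bumps 4 from row 1; 4 starts row 2. P = [[3], [4]].
Insert 1: 1 bumps 3 from row 1; 3 bumps 4 from row 2; 4 starts row 3. P = [[1], [3], [4]].
Insert 2: appended to row 1. P = [[1, 2], [3], [4]].
Insert 5: appended to row 1. P = [[1, 2, 5], [3], [4]].

So P = [[1, 2, 5], [3], [4]], Q = [[1, 4, 5], [2], [3]].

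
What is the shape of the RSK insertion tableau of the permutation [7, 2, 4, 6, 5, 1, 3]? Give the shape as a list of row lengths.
[3, 2, 1, 1]

Row-insert each entry into an empty tableau.

After inserting 7: P = [[7]].
After inserting 2: P = [[2], [7]].
After inserting 4: P = [[2, 4], [7]].
After inserting 6: P = [[2, 4, 6], [7]].
After inserting 5: P = [[2, 4, 5], [6], [7]].
After inserting 1: P = [[1, 4, 5], [2], [6], [7]].
After inserting 3: P = [[1, 3, 5], [2, 4], [6], [7]].

The final insertion tableau P = [[1, 3, 5], [2, 4], [6], [7]] has shape [3, 2, 1, 1].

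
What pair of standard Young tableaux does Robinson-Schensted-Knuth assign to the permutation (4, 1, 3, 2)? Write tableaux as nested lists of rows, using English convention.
Insert each entry of the permutation into P by Schensted row insertion, recording in Q the position of each new cell.

Insert 4: appended to row 1. P = [[4]].
Insert 1: 1 bumps 4 from row 1; 4 starts row 2. P = [[1], [4]].
Insert 3: appended to row 1. P = [[1, 3], [4]].
Insert 2: 2 bumps 3 from row 1; 3 bumps 4 from row 2; 4 starts row 3. P = [[1, 2], [3], [4]].

So P = [[1, 2], [3], [4]], Q = [[1, 3], [2], [4]].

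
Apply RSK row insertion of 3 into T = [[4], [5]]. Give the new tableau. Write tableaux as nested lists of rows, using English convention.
In row 1, 3 replaces 4 (the leftmost entry greater than 3); 4 is bumped to row 2. In row 2, 4 replaces 5 (the leftmost entry greater than 4); 5 is bumped to row 3. 5 starts a new row 3. The new tableau is [[3], [4], [5]].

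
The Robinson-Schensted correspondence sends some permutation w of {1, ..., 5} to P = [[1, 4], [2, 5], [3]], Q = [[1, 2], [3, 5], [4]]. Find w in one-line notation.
3 5 2 1 4

Reverse the RSK construction: for i from n down to 1, find the cell of Q containing i, remove the entry at that cell from P, and reverse-bump it up through P; the value ejected from row 1 is w(i).

Step i=5: Q has 5 at row 2, column 2; remove 5 from row 2 of P and reverse-bump: 5 enters row 1 and ejects 4. So w(5) = 4. P is now [[1, 5], [2], [3]].
Step i=4: Q has 4 at row 3, column 1; remove 3 from row 3 of P and reverse-bump: 3 enters row 2 and ejects 2; 2 enters row 1 and ejects 1. So w(4) = 1. P is now [[2, 5], [3]].
Step i=3: Q has 3 at row 2, column 1; remove 3 from row 2 of P and reverse-bump: 3 enters row 1 and ejects 2. So w(3) = 2. P is now [[3, 5]].
Step i=2: Q has 2 at row 1, column 2; remove that cell from P, ejecting 5. So w(2) = 5. P is now [[3]].
Step i=1: Q has 1 at row 1, column 1; remove that cell from P, ejecting 3. So w(1) = 3. P is now [].

So w = 3 5 2 1 4.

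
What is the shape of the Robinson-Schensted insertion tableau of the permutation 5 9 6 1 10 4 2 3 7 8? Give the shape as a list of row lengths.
[5, 3, 1, 1]

Row-insert each entry into an empty tableau.

After inserting 5: P = [[5]].
After inserting 9: P = [[5, 9]].
After inserting 6: P = [[5, 6], [9]].
After inserting 1: P = [[1, 6], [5], [9]].
After inserting 10: P = [[1, 6, 10], [5], [9]].
After inserting 4: P = [[1, 4, 10], [5, 6], [9]].
After inserting 2: P = [[1, 2, 10], [4, 6], [5], [9]].
After inserting 3: P = [[1, 2, 3], [4, 6, 10], [5], [9]].
After inserting 7: P = [[1, 2, 3, 7], [4, 6, 10], [5], [9]].
After inserting 8: P = [[1, 2, 3, 7, 8], [4, 6, 10], [5], [9]].

The final insertion tableau P = [[1, 2, 3, 7, 8], [4, 6, 10], [5], [9]] has shape [5, 3, 1, 1].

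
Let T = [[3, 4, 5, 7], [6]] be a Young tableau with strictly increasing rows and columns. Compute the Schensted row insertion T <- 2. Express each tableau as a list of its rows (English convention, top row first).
In row 1, 2 replaces 3 (the leftmost entry greater than 2); 3 is bumped to row 2. In row 2, 3 replaces 6 (the leftmost entry greater than 3); 6 is bumped to row 3. 6 starts a new row 3. The new tableau is [[2, 4, 5, 7], [3], [6]].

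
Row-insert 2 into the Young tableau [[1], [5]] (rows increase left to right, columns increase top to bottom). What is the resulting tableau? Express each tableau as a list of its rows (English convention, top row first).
[[1, 2], [5]]

2 is larger than every entry of row 1, so it is appended to row 1. The new tableau is [[1, 2], [5]].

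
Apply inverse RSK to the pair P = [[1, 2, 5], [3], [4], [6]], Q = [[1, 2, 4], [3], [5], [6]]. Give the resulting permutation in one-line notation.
Reverse the RSK construction: for i from n down to 1, find the cell of Q containing i, remove the entry at that cell from P, and reverse-bump it up through P; the value ejected from row 1 is w(i).

Step i=6: Q has 6 at row 4, column 1; remove 6 from row 4 of P and reverse-bump: 6 enters row 3 and ejects 4; 4 enters row 2 and ejects 3; 3 enters row 1 and ejects 2. So w(6) = 2. P is now [[1, 3, 5], [4], [6]].
Step i=5: Q has 5 at row 3, column 1; remove 6 from row 3 of P and reverse-bump: 6 enters row 2 and ejects 4; 4 enters row 1 and ejects 3. So w(5) = 3. P is now [[1, 4, 5], [6]].
Step i=4: Q has 4 at row 1, column 3; remove that cell from P, ejecting 5. So w(4) = 5. P is now [[1, 4], [6]].
Step i=3: Q has 3 at row 2, column 1; remove 6 from row 2 of P and reverse-bump: 6 enters row 1 and ejects 4. So w(3) = 4. P is now [[1, 6]].
Step i=2: Q has 2 at row 1, column 2; remove that cell from P, ejecting 6. So w(2) = 6. P is now [[1]].
Step i=1: Q has 1 at row 1, column 1; remove that cell from P, ejecting 1. So w(1) = 1. P is now [].

So w = 1 6 4 5 3 2.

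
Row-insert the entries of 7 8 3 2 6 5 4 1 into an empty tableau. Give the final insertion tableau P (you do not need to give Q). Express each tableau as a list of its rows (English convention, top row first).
P = [[1, 4], [2, 5], [3, 8], [6], [7]]

Insert 7: appended to row 1. P = [[7]].
Insert 8: appended to row 1. P = [[7, 8]].
Insert 3: 3 bumps 7 from row 1; 7 starts row 2. P = [[3, 8], [7]].
Insert 2: 2 bumps 3 from row 1; 3 bumps 7 from row 2; 7 starts row 3. P = [[2, 8], [3], [7]].
Insert 6: 6 bumps 8 from row 1; 8 appends to row 2. P = [[2, 6], [3, 8], [7]].
Insert 5: 5 bumps 6 from row 1; 6 bumps 8 from row 2; 8 appends to row 3. P = [[2, 5], [3, 6], [7, 8]].
Insert 4: 4 bumps 5 from row 1; 5 bumps 6 from row 2; 6 bumps 7 from row 3; 7 starts row 4. P = [[2, 4], [3, 5], [6, 8], [7]].
Insert 1: 1 bumps 2 from row 1; 2 bumps 3 from row 2; 3 bumps 6 from row 3; 6 bumps 7 from row 4; 7 starts row 5. P = [[1, 4], [2, 5], [3, 8], [6], [7]].

So P = [[1, 4], [2, 5], [3, 8], [6], [7]].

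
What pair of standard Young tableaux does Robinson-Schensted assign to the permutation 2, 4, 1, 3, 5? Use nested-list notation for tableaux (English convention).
Insert each entry of the permutation into P by Schensted row insertion, recording in Q the position of each new cell.

Insert 2: appended to row 1. P = [[2]].
Insert 4: appended to row 1. P = [[2, 4]].
Insert 1: 1 bumps 2 from row 1; 2 starts row 2. P = [[1, 4], [2]].
Insert 3: 3 bumps 4 from row 1; 4 appends to row 2. P = [[1, 3], [2, 4]].
Insert 5: appended to row 1. P = [[1, 3, 5], [2, 4]].

So P = [[1, 3, 5], [2, 4]], Q = [[1, 2, 5], [3, 4]].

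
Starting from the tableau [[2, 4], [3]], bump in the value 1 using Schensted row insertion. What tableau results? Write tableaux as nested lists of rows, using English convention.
[[1, 4], [2], [3]]

In row 1, 1 replaces 2 (the leftmost entry greater than 1); 2 is bumped to row 2. In row 2, 2 replaces 3 (the leftmost entry greater than 2); 3 is bumped to row 3. 3 starts a new row 3. The new tableau is [[1, 4], [2], [3]].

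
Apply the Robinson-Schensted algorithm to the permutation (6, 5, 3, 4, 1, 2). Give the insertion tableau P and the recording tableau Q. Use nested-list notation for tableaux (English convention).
P = [[1, 2], [3, 4], [5], [6]], Q = [[1, 4], [2, 6], [3], [5]]

Insert each entry of the permutation into P by Schensted row insertion, recording in Q the position of each new cell.

Insert 6: appended to row 1. P = [[6]].
Insert 5: 5 bumps 6 from row 1; 6 starts row 2. P = [[5], [6]].
Insert 3: 3 bumps 5 from row 1; 5 bumps 6 from row 2; 6 starts row 3. P = [[3], [5], [6]].
Insert 4: appended to row 1. P = [[3, 4], [5], [6]].
Insert 1: 1 bumps 3 from row 1; 3 bumps 5 from row 2; 5 bumps 6 from row 3; 6 starts row 4. P = [[1, 4], [3], [5], [6]].
Insert 2: 2 bumps 4 from row 1; 4 appends to row 2. P = [[1, 2], [3, 4], [5], [6]].

So P = [[1, 2], [3, 4], [5], [6]], Q = [[1, 4], [2, 6], [3], [5]].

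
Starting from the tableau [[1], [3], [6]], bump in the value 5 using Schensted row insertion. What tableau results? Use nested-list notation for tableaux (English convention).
5 is larger than every entry of row 1, so it is appended to row 1. The new tableau is [[1, 5], [3], [6]].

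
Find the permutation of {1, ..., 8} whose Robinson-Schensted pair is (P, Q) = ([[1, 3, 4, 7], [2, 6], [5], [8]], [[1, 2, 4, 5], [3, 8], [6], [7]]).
2 8 5 6 7 3 1 4

Reverse RSK: for i = n, n-1, ..., 1, locate i in Q, remove the corresponding corner cell from P, and reverse-bump its entry up through P; the value ejected from row 1 is w(i).

So w = 2 8 5 6 7 3 1 4.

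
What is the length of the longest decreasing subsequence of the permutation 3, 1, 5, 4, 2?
3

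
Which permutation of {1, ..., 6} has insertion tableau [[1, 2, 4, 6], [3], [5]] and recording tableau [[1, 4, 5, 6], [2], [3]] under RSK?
5 3 1 2 4 6

Reverse the RSK construction: for i from n down to 1, find the cell of Q containing i, remove the entry at that cell from P, and reverse-bump it up through P; the value ejected from row 1 is w(i).

Step i=6: Q has 6 at row 1, column 4; remove that cell from P, ejecting 6. So w(6) = 6. P is now [[1, 2, 4], [3], [5]].
Step i=5: Q has 5 at row 1, column 3; remove that cell from P, ejecting 4. So w(5) = 4. P is now [[1, 2], [3], [5]].
Step i=4: Q has 4 at row 1, column 2; remove that cell from P, ejecting 2. So w(4) = 2. P is now [[1], [3], [5]].
Step i=3: Q has 3 at row 3, column 1; remove 5 from row 3 of P and reverse-bump: 5 enters row 2 and ejects 3; 3 enters row 1 and ejects 1. So w(3) = 1. P is now [[3], [5]].
Step i=2: Q has 2 at row 2, column 1; remove 5 from row 2 of P and reverse-bump: 5 enters row 1 and ejects 3. So w(2) = 3. P is now [[5]].
Step i=1: Q has 1 at row 1, column 1; remove that cell from P, ejecting 5. So w(1) = 5. P is now [].

So w = 5 3 1 2 4 6.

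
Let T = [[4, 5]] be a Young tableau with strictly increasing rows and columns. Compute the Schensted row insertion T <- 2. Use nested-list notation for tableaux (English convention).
[[2, 5], [4]]

In row 1, 2 replaces 4 (the leftmost entry greater than 2); 4 is bumped to row 2. 4 starts a new row 2. The new tableau is [[2, 5], [4]].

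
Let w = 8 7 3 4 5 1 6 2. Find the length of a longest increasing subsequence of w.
4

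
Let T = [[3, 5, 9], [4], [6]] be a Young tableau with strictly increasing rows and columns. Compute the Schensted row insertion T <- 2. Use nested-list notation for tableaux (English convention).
In row 1, 2 replaces 3 (the leftmost entry greater than 2); 3 is bumped to row 2. In row 2, 3 replaces 4 (the leftmost entry greater than 3); 4 is bumped to row 3. In row 3, 4 replaces 6 (the leftmost entry greater than 4); 6 is bumped to row 4. 6 starts a new row 4. The new tableau is [[2, 5, 9], [3], [4], [6]].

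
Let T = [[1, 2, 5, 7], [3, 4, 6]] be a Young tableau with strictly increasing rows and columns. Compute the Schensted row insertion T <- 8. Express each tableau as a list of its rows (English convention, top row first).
8 is larger than every entry of row 1, so it is appended to row 1. The new tableau is [[1, 2, 5, 7, 8], [3, 4, 6]].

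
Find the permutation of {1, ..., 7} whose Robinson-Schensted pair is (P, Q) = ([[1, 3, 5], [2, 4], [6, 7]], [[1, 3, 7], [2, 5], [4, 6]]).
6 2 7 1 4 3 5

Reverse the RSK construction: for i from n down to 1, find the cell of Q containing i, remove the entry at that cell from P, and reverse-bump it up through P; the value ejected from row 1 is w(i).

Step i=7: Q has 7 at row 1, column 3; remove that cell from P, ejecting 5. So w(7) = 5. P is now [[1, 3], [2, 4], [6, 7]].
Step i=6: Q has 6 at row 3, column 2; remove 7 from row 3 of P and reverse-bump: 7 enters row 2 and ejects 4; 4 enters row 1 and ejects 3. So w(6) = 3. P is now [[1, 4], [2, 7], [6]].
Step i=5: Q has 5 at row 2, column 2; remove 7 from row 2 of P and reverse-bump: 7 enters row 1 and ejects 4. So w(5) = 4. P is now [[1, 7], [2], [6]].
Step i=4: Q has 4 at row 3, column 1; remove 6 from row 3 of P and reverse-bump: 6 enters row 2 and ejects 2; 2 enters row 1 and ejects 1. So w(4) = 1. P is now [[2, 7], [6]].
Step i=3: Q has 3 at row 1, column 2; remove that cell from P, ejecting 7. So w(3) = 7. P is now [[2], [6]].
Step i=2: Q has 2 at row 2, column 1; remove 6 from row 2 of P and reverse-bump: 6 enters row 1 and ejects 2. So w(2) = 2. P is now [[6]].
Step i=1: Q has 1 at row 1, column 1; remove that cell from P, ejecting 6. So w(1) = 6. P is now [].

So w = 6 2 7 1 4 3 5.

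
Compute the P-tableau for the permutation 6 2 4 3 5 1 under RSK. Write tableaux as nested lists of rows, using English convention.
Insert 6: appended to row 1. P = [[6]].
Insert 2: 2 bumps 6 from row 1; 6 starts row 2. P = [[2], [6]].
Insert 4: appended to row 1. P = [[2, 4], [6]].
Insert 3: 3 bumps 4 from row 1; 4 bumps 6 from row 2; 6 starts row 3. P = [[2, 3], [4], [6]].
Insert 5: appended to row 1. P = [[2, 3, 5], [4], [6]].
Insert 1: 1 bumps 2 from row 1; 2 bumps 4 from row 2; 4 bumps 6 from row 3; 6 starts row 4. P = [[1, 3, 5], [2], [4], [6]].

So P = [[1, 3, 5], [2], [4], [6]].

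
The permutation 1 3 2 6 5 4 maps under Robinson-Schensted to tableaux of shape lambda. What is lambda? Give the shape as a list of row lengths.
[3, 2, 1]

RSK row insertion gives P = [[1, 2, 4], [3, 5], [6]], which has shape [3, 2, 1].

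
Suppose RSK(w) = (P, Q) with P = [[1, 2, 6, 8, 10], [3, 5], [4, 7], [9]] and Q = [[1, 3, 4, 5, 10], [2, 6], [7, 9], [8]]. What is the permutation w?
4 3 5 7 9 8 6 1 2 10

Reverse the RSK construction: for i from n down to 1, find the cell of Q containing i, remove the entry at that cell from P, and reverse-bump it up through P; the value ejected from row 1 is w(i).

Step i=10: Q has 10 at row 1, column 5; remove that cell from P, ejecting 10. So w(10) = 10. P is now [[1, 2, 6, 8], [3, 5], [4, 7], [9]].
Step i=9: Q has 9 at row 3, column 2; remove 7 from row 3 of P and reverse-bump: 7 enters row 2 and ejects 5; 5 enters row 1 and ejects 2. So w(9) = 2. P is now [[1, 5, 6, 8], [3, 7], [4], [9]].
Step i=8: Q has 8 at row 4, column 1; remove 9 from row 4 of P and reverse-bump: 9 enters row 3 and ejects 4; 4 enters row 2 and ejects 3; 3 enters row 1 and ejects 1. So w(8) = 1. P is now [[3, 5, 6, 8], [4, 7], [9]].
Step i=7: Q has 7 at row 3, column 1; remove 9 from row 3 of P and reverse-bump: 9 enters row 2 and ejects 7; 7 enters row 1 and ejects 6. So w(7) = 6. P is now [[3, 5, 7, 8], [4, 9]].
Step i=6: Q has 6 at row 2, column 2; remove 9 from row 2 of P and reverse-bump: 9 enters row 1 and ejects 8. So w(6) = 8. P is now [[3, 5, 7, 9], [4]].
Step i=5: Q has 5 at row 1, column 4; remove that cell from P, ejecting 9. So w(5) = 9. P is now [[3, 5, 7], [4]].
Step i=4: Q has 4 at row 1, column 3; remove that cell from P, ejecting 7. So w(4) = 7. P is now [[3, 5], [4]].
Step i=3: Q has 3 at row 1, column 2; remove that cell from P, ejecting 5. So w(3) = 5. P is now [[3], [4]].
Step i=2: Q has 2 at row 2, column 1; remove 4 from row 2 of P and reverse-bump: 4 enters row 1 and ejects 3. So w(2) = 3. P is now [[4]].
Step i=1: Q has 1 at row 1, column 1; remove that cell from P, ejecting 4. So w(1) = 4. P is now [].

So w = 4 3 5 7 9 8 6 1 2 10.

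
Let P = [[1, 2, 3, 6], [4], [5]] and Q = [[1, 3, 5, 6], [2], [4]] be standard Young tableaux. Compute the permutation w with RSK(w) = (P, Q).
5 1 4 2 3 6

Reverse RSK: for i = n, n-1, ..., 1, locate i in Q, remove the corresponding corner cell from P, and reverse-bump its entry up through P; the value ejected from row 1 is w(i).

So w = 5 1 4 2 3 6.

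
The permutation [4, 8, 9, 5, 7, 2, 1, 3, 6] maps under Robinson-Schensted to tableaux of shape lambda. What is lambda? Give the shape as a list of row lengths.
[3, 3, 2, 1]

Row-insert each entry into an empty tableau.

After inserting 4: P = [[4]].
After inserting 8: P = [[4, 8]].
After inserting 9: P = [[4, 8, 9]].
After inserting 5: P = [[4, 5, 9], [8]].
After inserting 7: P = [[4, 5, 7], [8, 9]].
After inserting 2: P = [[2, 5, 7], [4, 9], [8]].
After inserting 1: P = [[1, 5, 7], [2, 9], [4], [8]].
After inserting 3: P = [[1, 3, 7], [2, 5], [4, 9], [8]].
After inserting 6: P = [[1, 3, 6], [2, 5, 7], [4, 9], [8]].

The final insertion tableau P = [[1, 3, 6], [2, 5, 7], [4, 9], [8]] has shape [3, 3, 2, 1].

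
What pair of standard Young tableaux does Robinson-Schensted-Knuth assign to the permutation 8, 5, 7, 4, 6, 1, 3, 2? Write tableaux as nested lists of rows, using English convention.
Insert each entry of the permutation into P by Schensted row insertion, recording in Q the position of each new cell.

Insert 8: appended to row 1. P = [[8]].
Insert 5: 5 bumps 8 from row 1; 8 starts row 2. P = [[5], [8]].
Insert 7: appended to row 1. P = [[5, 7], [8]].
Insert 4: 4 bumps 5 from row 1; 5 bumps 8 from row 2; 8 starts row 3. P = [[4, 7], [5], [8]].
Insert 6: 6 bumps 7 from row 1; 7 appends to row 2. P = [[4, 6], [5, 7], [8]].
Insert 1: 1 bumps 4 from row 1; 4 bumps 5 from row 2; 5 bumps 8 from row 3; 8 starts row 4. P = [[1, 6], [4, 7], [5], [8]].
Insert 3: 3 bumps 6 from row 1; 6 bumps 7 from row 2; 7 appends to row 3. P = [[1, 3], [4, 6], [5, 7], [8]].
Insert 2: 2 bumps 3 from row 1; 3 bumps 4 from row 2; 4 bumps 5 from row 3; 5 bumps 8 from row 4; 8 starts row 5. P = [[1, 2], [3, 6], [4, 7], [5], [8]].

So P = [[1, 2], [3, 6], [4, 7], [5], [8]], Q = [[1, 3], [2, 5], [4, 7], [6], [8]].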